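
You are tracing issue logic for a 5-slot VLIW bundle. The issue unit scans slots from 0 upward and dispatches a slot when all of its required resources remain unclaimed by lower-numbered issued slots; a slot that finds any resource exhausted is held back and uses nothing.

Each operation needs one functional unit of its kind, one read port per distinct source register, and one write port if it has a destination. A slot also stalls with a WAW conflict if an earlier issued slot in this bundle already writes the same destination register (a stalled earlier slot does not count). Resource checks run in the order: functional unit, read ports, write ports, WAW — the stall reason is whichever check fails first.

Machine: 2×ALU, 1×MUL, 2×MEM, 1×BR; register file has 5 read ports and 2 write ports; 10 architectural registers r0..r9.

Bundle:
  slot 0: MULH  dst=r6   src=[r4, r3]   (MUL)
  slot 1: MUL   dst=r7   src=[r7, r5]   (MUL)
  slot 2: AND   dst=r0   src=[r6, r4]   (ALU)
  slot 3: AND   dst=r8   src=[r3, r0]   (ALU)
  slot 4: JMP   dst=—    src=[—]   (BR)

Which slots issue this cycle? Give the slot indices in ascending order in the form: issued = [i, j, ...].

[0] MUL needs rd=2 wr=1: ok; after: ALU=2 MUL=0 MEM=2 BR=1, R=3, W=1
[1] MUL needs rd=2 wr=1: FU; after: ALU=2 MUL=0 MEM=2 BR=1, R=3, W=1
[2] ALU needs rd=2 wr=1: ok; after: ALU=1 MUL=0 MEM=2 BR=1, R=1, W=0
[3] ALU needs rd=2 wr=1: RD_PORT; after: ALU=1 MUL=0 MEM=2 BR=1, R=1, W=0
[4] BR needs rd=0 wr=0: ok; after: ALU=1 MUL=0 MEM=2 BR=0, R=1, W=0

issued = [0, 2, 4]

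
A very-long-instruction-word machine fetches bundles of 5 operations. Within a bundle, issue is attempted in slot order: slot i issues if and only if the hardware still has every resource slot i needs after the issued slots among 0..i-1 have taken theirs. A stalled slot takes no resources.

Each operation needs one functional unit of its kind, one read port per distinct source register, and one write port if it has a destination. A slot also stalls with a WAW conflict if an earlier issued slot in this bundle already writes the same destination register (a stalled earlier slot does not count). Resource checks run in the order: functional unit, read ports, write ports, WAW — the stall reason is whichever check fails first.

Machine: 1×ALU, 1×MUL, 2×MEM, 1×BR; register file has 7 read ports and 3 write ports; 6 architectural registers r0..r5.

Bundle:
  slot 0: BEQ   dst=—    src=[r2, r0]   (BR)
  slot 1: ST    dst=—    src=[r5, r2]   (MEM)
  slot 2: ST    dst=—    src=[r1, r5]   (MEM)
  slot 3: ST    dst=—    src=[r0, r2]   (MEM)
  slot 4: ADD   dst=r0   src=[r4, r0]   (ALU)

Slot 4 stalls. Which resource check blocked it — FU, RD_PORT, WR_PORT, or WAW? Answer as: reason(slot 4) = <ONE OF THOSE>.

slot 0 (BR): ISSUE — free A1,Mu1,Ld2,B0 rp5 wp3
slot 1 (MEM): ISSUE — free A1,Mu1,Ld1,B0 rp3 wp3
slot 2 (MEM): ISSUE — free A1,Mu1,Ld0,B0 rp1 wp3
slot 3 (MEM): stall FU — free A1,Mu1,Ld0,B0 rp1 wp3
slot 4 (ALU): stall RD_PORT — free A1,Mu1,Ld0,B0 rp1 wp3

reason(slot 4) = RD_PORT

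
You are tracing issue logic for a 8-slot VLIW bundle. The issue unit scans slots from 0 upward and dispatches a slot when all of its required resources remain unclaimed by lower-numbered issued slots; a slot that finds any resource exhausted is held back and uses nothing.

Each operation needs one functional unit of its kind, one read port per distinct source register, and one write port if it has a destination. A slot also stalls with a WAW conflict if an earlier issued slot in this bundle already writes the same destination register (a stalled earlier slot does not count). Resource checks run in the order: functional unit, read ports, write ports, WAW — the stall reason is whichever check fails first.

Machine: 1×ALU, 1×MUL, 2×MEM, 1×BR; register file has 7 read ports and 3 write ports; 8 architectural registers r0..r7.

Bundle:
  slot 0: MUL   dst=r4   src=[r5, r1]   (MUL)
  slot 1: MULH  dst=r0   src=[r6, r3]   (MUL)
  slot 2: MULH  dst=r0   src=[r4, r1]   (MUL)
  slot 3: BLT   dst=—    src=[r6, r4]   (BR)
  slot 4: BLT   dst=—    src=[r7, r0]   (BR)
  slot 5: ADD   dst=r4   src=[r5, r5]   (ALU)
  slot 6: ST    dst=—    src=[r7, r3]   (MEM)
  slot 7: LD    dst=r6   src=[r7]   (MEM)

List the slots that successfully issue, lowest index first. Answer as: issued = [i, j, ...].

issued = [0, 3, 6, 7]

slot 0 (MUL): ISSUE — free A1,Mu0,Ld2,B1 rp5 wp2
slot 1 (MUL): stall FU — free A1,Mu0,Ld2,B1 rp5 wp2
slot 2 (MUL): stall FU — free A1,Mu0,Ld2,B1 rp5 wp2
slot 3 (BR): ISSUE — free A1,Mu0,Ld2,B0 rp3 wp2
slot 4 (BR): stall FU — free A1,Mu0,Ld2,B0 rp3 wp2
slot 5 (ALU): stall WAW — free A1,Mu0,Ld2,B0 rp3 wp2
slot 6 (MEM): ISSUE — free A1,Mu0,Ld1,B0 rp1 wp2
slot 7 (MEM): ISSUE — free A1,Mu0,Ld0,B0 rp0 wp1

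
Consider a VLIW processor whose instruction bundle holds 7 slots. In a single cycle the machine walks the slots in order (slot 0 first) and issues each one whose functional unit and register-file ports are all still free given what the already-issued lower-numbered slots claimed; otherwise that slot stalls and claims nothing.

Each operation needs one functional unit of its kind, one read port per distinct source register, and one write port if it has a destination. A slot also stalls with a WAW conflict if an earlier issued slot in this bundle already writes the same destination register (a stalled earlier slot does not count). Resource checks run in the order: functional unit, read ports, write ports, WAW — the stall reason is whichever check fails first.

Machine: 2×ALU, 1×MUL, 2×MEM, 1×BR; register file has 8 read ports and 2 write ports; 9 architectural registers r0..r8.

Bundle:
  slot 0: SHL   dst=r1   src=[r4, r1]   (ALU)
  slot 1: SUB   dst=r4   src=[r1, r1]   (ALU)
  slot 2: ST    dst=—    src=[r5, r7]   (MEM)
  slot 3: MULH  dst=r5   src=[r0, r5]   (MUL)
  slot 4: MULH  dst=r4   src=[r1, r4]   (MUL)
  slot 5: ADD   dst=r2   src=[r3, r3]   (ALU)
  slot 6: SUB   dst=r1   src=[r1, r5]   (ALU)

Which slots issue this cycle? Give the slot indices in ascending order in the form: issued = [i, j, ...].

(0) want 1×ALU +2rd +1wr — yes → AL1|MU1|ME2|BR1|rd6|wr1
(1) want 1×ALU +1rd +1wr — yes → AL0|MU1|ME2|BR1|rd5|wr0
(2) want 1×MEM +2rd +0wr — yes → AL0|MU1|ME1|BR1|rd3|wr0
(3) want 1×MUL +2rd +1wr — WR_PORT → AL0|MU1|ME1|BR1|rd3|wr0
(4) want 1×MUL +2rd +1wr — WR_PORT → AL0|MU1|ME1|BR1|rd3|wr0
(5) want 1×ALU +1rd +1wr — FU → AL0|MU1|ME1|BR1|rd3|wr0
(6) want 1×ALU +2rd +1wr — FU → AL0|MU1|ME1|BR1|rd3|wr0

issued = [0, 1, 2]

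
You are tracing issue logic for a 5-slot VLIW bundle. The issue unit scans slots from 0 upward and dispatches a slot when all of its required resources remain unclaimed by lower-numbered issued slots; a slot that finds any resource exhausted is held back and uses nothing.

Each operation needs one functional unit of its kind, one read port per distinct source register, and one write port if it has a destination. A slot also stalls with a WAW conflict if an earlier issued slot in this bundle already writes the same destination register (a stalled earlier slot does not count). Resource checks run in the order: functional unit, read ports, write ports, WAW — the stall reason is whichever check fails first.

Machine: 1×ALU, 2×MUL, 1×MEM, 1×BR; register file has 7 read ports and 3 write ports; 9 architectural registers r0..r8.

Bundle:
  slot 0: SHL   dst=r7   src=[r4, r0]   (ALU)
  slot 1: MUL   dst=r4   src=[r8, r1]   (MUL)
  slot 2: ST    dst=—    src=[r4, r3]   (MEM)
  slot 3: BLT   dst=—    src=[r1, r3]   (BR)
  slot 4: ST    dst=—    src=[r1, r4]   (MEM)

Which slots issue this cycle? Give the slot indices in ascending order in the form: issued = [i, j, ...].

[0] ALU needs rd=2 wr=1: ok; after: ALU=0 MUL=2 MEM=1 BR=1, R=5, W=2
[1] MUL needs rd=2 wr=1: ok; after: ALU=0 MUL=1 MEM=1 BR=1, R=3, W=1
[2] MEM needs rd=2 wr=0: ok; after: ALU=0 MUL=1 MEM=0 BR=1, R=1, W=1
[3] BR needs rd=2 wr=0: RD_PORT; after: ALU=0 MUL=1 MEM=0 BR=1, R=1, W=1
[4] MEM needs rd=2 wr=0: FU; after: ALU=0 MUL=1 MEM=0 BR=1, R=1, W=1

issued = [0, 1, 2]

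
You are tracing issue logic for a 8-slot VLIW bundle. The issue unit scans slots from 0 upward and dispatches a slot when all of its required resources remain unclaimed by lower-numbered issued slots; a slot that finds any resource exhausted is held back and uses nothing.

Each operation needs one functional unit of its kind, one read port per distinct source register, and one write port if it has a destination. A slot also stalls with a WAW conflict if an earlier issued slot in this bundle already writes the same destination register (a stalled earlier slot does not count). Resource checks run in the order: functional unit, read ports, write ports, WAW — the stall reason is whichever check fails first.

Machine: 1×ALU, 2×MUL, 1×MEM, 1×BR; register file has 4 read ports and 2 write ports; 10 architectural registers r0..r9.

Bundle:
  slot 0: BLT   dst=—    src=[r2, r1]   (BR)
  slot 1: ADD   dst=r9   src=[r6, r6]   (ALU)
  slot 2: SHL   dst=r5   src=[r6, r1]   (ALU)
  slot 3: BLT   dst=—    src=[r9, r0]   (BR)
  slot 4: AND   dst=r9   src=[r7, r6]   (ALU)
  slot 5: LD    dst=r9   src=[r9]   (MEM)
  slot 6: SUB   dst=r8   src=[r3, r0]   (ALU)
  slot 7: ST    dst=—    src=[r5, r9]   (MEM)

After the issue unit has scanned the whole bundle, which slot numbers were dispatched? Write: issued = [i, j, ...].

  0. BR ⇒ go  {1A/2Mu/1Ld/0B | 2r 2w}
  1. ALU→r9 ⇒ go  {0A/2Mu/1Ld/0B | 1r 1w}
  2. ALU→r5 ⇒ no(FU)  {0A/2Mu/1Ld/0B | 1r 1w}
  3. BR ⇒ no(FU)  {0A/2Mu/1Ld/0B | 1r 1w}
  4. ALU→r9 ⇒ no(FU)  {0A/2Mu/1Ld/0B | 1r 1w}
  5. MEM→r9 ⇒ no(WAW)  {0A/2Mu/1Ld/0B | 1r 1w}
  6. ALU→r8 ⇒ no(FU)  {0A/2Mu/1Ld/0B | 1r 1w}
  7. MEM ⇒ no(RD_PORT)  {0A/2Mu/1Ld/0B | 1r 1w}

issued = [0, 1]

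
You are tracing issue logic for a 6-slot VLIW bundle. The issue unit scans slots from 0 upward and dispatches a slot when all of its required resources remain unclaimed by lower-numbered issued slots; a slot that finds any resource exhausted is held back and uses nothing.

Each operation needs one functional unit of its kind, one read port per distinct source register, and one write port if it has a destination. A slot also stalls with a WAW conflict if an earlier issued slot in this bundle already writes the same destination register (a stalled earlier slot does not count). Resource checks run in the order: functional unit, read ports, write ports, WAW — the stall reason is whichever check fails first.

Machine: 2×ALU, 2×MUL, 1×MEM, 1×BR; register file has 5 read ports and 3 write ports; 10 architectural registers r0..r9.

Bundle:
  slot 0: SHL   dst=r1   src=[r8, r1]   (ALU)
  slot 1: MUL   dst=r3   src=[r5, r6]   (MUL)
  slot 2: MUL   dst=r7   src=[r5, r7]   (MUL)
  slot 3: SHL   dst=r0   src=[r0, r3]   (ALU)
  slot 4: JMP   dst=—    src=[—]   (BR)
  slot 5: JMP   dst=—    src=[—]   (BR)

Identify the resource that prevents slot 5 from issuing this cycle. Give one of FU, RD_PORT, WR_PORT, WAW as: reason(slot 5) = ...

reason(slot 5) = FU

(0) want 1×ALU +2rd +1wr — yes → AL1|MU2|ME1|BR1|rd3|wr2
(1) want 1×MUL +2rd +1wr — yes → AL1|MU1|ME1|BR1|rd1|wr1
(2) want 1×MUL +2rd +1wr — RD_PORT → AL1|MU1|ME1|BR1|rd1|wr1
(3) want 1×ALU +2rd +1wr — RD_PORT → AL1|MU1|ME1|BR1|rd1|wr1
(4) want 1×BR +0rd +0wr — yes → AL1|MU1|ME1|BR0|rd1|wr1
(5) want 1×BR +0rd +0wr — FU → AL1|MU1|ME1|BR0|rd1|wr1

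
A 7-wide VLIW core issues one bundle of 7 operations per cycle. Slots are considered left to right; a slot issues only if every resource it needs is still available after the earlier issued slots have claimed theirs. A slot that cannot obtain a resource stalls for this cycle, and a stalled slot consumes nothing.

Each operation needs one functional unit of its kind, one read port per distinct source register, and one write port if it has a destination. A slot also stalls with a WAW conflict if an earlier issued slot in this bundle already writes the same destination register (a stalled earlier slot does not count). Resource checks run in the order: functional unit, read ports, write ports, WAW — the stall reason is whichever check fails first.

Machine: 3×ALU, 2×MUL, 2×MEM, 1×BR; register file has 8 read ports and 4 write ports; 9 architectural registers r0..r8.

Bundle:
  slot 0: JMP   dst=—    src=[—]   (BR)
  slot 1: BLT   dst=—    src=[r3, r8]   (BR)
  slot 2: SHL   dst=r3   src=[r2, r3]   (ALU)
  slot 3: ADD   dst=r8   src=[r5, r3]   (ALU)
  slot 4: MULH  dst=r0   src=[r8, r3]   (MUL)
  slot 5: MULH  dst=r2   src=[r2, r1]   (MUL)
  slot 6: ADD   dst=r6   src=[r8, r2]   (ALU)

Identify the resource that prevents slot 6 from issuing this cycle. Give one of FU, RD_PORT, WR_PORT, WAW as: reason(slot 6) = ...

  0. BR ⇒ go  {3A/2Mu/2Ld/0B | 8r 4w}
  1. BR ⇒ no(FU)  {3A/2Mu/2Ld/0B | 8r 4w}
  2. ALU→r3 ⇒ go  {2A/2Mu/2Ld/0B | 6r 3w}
  3. ALU→r8 ⇒ go  {1A/2Mu/2Ld/0B | 4r 2w}
  4. MUL→r0 ⇒ go  {1A/1Mu/2Ld/0B | 2r 1w}
  5. MUL→r2 ⇒ go  {1A/0Mu/2Ld/0B | 0r 0w}
  6. ALU→r6 ⇒ no(RD_PORT)  {1A/0Mu/2Ld/0B | 0r 0w}

reason(slot 6) = RD_PORT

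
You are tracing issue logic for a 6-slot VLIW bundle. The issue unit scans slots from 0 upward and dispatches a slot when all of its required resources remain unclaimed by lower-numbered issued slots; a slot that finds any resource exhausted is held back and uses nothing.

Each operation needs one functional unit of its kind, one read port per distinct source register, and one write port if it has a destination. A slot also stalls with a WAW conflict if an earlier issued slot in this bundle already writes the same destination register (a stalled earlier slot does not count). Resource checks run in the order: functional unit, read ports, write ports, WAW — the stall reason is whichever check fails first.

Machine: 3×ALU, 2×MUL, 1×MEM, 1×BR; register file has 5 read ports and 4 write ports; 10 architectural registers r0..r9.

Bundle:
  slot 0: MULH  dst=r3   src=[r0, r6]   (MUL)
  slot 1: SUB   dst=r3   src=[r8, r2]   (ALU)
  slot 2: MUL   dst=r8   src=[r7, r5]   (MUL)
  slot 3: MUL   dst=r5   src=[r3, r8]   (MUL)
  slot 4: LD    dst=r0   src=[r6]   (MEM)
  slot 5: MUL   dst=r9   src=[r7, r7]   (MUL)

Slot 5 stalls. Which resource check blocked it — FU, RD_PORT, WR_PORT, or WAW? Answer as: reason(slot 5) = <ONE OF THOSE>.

reason(slot 5) = FU

slot 0 (MUL): ISSUE — free A3,Mu1,Ld1,B1 rp3 wp3
slot 1 (ALU): stall WAW — free A3,Mu1,Ld1,B1 rp3 wp3
slot 2 (MUL): ISSUE — free A3,Mu0,Ld1,B1 rp1 wp2
slot 3 (MUL): stall FU — free A3,Mu0,Ld1,B1 rp1 wp2
slot 4 (MEM): ISSUE — free A3,Mu0,Ld0,B1 rp0 wp1
slot 5 (MUL): stall FU — free A3,Mu0,Ld0,B1 rp0 wp1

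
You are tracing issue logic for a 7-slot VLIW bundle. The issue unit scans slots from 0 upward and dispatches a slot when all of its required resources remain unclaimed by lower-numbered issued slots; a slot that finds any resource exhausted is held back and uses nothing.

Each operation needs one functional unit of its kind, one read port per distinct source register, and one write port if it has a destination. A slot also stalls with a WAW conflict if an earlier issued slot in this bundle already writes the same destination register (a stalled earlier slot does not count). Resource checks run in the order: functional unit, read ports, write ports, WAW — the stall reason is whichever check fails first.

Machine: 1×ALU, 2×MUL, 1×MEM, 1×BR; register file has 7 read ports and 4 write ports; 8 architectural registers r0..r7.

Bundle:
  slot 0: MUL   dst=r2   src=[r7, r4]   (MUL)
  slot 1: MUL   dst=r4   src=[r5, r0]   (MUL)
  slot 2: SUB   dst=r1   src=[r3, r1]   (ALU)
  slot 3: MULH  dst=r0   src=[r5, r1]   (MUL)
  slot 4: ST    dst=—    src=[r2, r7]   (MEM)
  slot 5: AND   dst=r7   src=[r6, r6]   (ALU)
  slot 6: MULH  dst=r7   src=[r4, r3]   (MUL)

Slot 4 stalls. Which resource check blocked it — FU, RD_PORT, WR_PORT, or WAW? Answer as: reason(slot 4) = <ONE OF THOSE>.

(0) want 1×MUL +2rd +1wr — yes → AL1|MU1|ME1|BR1|rd5|wr3
(1) want 1×MUL +2rd +1wr — yes → AL1|MU0|ME1|BR1|rd3|wr2
(2) want 1×ALU +2rd +1wr — yes → AL0|MU0|ME1|BR1|rd1|wr1
(3) want 1×MUL +2rd +1wr — FU → AL0|MU0|ME1|BR1|rd1|wr1
(4) want 1×MEM +2rd +0wr — RD_PORT → AL0|MU0|ME1|BR1|rd1|wr1
(5) want 1×ALU +1rd +1wr — FU → AL0|MU0|ME1|BR1|rd1|wr1
(6) want 1×MUL +2rd +1wr — FU → AL0|MU0|ME1|BR1|rd1|wr1

reason(slot 4) = RD_PORT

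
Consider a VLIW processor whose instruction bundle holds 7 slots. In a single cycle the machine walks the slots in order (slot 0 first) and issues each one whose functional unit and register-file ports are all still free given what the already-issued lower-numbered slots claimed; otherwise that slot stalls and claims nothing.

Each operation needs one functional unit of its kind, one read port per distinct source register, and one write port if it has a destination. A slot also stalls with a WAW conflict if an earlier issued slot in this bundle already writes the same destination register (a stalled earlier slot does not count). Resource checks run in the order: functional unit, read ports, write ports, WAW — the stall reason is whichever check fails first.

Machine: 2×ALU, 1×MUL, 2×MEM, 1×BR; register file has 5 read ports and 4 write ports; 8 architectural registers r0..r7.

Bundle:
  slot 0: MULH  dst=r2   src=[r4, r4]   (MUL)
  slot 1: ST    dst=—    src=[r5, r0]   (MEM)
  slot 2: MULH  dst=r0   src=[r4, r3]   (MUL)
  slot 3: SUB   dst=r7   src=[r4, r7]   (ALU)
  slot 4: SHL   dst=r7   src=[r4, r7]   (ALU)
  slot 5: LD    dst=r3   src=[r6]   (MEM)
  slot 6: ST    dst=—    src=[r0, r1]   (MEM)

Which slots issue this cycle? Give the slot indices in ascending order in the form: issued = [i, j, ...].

issued = [0, 1, 3]

#0 MUL src=r4,r4 dispatched  <A:2 Mu:0 Ld:2 B:1 rd:4 wr:3>
#1 MEM src=r5,r0 dispatched  <A:2 Mu:0 Ld:1 B:1 rd:2 wr:3>
#2 MUL src=r4,r3 held:FU  <A:2 Mu:0 Ld:1 B:1 rd:2 wr:3>
#3 ALU src=r4,r7 dispatched  <A:1 Mu:0 Ld:1 B:1 rd:0 wr:2>
#4 ALU src=r4,r7 held:RD_PORT  <A:1 Mu:0 Ld:1 B:1 rd:0 wr:2>
#5 MEM src=r6 held:RD_PORT  <A:1 Mu:0 Ld:1 B:1 rd:0 wr:2>
#6 MEM src=r0,r1 held:RD_PORT  <A:1 Mu:0 Ld:1 B:1 rd:0 wr:2>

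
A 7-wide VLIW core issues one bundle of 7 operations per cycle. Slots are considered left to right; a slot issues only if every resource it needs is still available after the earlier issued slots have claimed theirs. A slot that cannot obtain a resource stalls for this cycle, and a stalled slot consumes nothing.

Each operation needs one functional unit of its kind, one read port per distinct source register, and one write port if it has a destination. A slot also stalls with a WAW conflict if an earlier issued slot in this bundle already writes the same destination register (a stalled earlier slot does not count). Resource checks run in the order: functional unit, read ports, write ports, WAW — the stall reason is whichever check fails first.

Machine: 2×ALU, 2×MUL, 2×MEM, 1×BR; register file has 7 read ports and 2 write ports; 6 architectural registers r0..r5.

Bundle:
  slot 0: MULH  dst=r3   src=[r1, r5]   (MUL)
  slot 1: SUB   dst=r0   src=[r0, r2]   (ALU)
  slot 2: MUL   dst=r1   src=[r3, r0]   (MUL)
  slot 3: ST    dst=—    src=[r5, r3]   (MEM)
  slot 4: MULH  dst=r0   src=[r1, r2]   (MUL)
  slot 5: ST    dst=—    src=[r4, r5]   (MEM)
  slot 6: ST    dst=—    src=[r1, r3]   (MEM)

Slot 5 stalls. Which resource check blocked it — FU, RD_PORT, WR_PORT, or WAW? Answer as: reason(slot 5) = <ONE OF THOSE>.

reason(slot 5) = RD_PORT

slot 0 (MUL): ISSUE — free A2,Mu1,Ld2,B1 rp5 wp1
slot 1 (ALU): ISSUE — free A1,Mu1,Ld2,B1 rp3 wp0
slot 2 (MUL): stall WR_PORT — free A1,Mu1,Ld2,B1 rp3 wp0
slot 3 (MEM): ISSUE — free A1,Mu1,Ld1,B1 rp1 wp0
slot 4 (MUL): stall RD_PORT — free A1,Mu1,Ld1,B1 rp1 wp0
slot 5 (MEM): stall RD_PORT — free A1,Mu1,Ld1,B1 rp1 wp0
slot 6 (MEM): stall RD_PORT — free A1,Mu1,Ld1,B1 rp1 wp0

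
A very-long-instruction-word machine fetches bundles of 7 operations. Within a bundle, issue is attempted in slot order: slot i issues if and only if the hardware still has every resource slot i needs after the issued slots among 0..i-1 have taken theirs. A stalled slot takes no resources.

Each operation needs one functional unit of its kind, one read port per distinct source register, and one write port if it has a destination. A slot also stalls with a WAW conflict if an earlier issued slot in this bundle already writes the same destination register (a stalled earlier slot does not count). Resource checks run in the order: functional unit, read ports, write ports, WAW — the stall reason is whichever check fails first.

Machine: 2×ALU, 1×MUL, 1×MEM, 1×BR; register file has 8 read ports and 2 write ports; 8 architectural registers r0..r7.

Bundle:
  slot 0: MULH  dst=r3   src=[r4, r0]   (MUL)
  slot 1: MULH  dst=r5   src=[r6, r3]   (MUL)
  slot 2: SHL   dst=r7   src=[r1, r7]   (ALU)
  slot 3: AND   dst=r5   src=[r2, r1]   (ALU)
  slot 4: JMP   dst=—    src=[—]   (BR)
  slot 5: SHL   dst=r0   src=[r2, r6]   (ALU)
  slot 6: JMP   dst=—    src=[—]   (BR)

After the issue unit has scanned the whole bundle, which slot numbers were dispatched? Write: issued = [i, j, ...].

  0. MUL→r3 ⇒ go  {2A/0Mu/1Ld/1B | 6r 1w}
  1. MUL→r5 ⇒ no(FU)  {2A/0Mu/1Ld/1B | 6r 1w}
  2. ALU→r7 ⇒ go  {1A/0Mu/1Ld/1B | 4r 0w}
  3. ALU→r5 ⇒ no(WR_PORT)  {1A/0Mu/1Ld/1B | 4r 0w}
  4. BR ⇒ go  {1A/0Mu/1Ld/0B | 4r 0w}
  5. ALU→r0 ⇒ no(WR_PORT)  {1A/0Mu/1Ld/0B | 4r 0w}
  6. BR ⇒ no(FU)  {1A/0Mu/1Ld/0B | 4r 0w}

issued = [0, 2, 4]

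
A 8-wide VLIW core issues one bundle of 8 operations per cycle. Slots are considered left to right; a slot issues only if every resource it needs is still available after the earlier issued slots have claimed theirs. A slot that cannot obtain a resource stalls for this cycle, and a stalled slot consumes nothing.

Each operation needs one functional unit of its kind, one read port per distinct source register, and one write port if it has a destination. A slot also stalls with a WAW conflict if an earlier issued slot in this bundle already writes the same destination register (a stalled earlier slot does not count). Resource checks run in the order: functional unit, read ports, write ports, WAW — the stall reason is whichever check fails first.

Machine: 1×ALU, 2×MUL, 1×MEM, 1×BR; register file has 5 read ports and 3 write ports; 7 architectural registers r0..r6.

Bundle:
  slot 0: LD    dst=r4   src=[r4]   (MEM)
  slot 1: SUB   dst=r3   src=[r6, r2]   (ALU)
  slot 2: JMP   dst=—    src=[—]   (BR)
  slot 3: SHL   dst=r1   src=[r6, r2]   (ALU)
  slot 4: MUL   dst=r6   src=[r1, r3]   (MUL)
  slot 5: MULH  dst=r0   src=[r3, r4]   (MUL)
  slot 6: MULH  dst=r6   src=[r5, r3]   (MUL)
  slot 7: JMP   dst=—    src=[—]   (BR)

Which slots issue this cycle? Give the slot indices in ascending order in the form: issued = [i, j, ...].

(0) want 1×MEM +1rd +1wr — yes → AL1|MU2|ME0|BR1|rd4|wr2
(1) want 1×ALU +2rd +1wr — yes → AL0|MU2|ME0|BR1|rd2|wr1
(2) want 1×BR +0rd +0wr — yes → AL0|MU2|ME0|BR0|rd2|wr1
(3) want 1×ALU +2rd +1wr — FU → AL0|MU2|ME0|BR0|rd2|wr1
(4) want 1×MUL +2rd +1wr — yes → AL0|MU1|ME0|BR0|rd0|wr0
(5) want 1×MUL +2rd +1wr — RD_PORT → AL0|MU1|ME0|BR0|rd0|wr0
(6) want 1×MUL +2rd +1wr — RD_PORT → AL0|MU1|ME0|BR0|rd0|wr0
(7) want 1×BR +0rd +0wr — FU → AL0|MU1|ME0|BR0|rd0|wr0

issued = [0, 1, 2, 4]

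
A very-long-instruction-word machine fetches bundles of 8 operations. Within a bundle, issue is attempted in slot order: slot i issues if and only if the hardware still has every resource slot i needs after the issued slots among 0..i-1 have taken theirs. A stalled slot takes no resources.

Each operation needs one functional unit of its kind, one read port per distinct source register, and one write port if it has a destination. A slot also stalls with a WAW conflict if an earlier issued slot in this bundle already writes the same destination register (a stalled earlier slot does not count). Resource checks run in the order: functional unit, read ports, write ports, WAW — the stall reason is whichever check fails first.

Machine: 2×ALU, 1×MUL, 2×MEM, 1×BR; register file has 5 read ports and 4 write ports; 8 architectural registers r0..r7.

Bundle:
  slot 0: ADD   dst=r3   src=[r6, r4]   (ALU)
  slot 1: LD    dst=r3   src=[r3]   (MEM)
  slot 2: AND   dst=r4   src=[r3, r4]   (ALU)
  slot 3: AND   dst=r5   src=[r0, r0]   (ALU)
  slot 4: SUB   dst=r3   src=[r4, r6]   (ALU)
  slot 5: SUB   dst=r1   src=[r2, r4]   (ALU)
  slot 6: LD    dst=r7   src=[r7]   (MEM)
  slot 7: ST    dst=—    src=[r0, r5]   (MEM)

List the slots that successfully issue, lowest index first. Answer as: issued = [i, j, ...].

issued = [0, 2, 6]

slot 0 (ALU): ISSUE — free A1,Mu1,Ld2,B1 rp3 wp3
slot 1 (MEM): stall WAW — free A1,Mu1,Ld2,B1 rp3 wp3
slot 2 (ALU): ISSUE — free A0,Mu1,Ld2,B1 rp1 wp2
slot 3 (ALU): stall FU — free A0,Mu1,Ld2,B1 rp1 wp2
slot 4 (ALU): stall FU — free A0,Mu1,Ld2,B1 rp1 wp2
slot 5 (ALU): stall FU — free A0,Mu1,Ld2,B1 rp1 wp2
slot 6 (MEM): ISSUE — free A0,Mu1,Ld1,B1 rp0 wp1
slot 7 (MEM): stall RD_PORT — free A0,Mu1,Ld1,B1 rp0 wp1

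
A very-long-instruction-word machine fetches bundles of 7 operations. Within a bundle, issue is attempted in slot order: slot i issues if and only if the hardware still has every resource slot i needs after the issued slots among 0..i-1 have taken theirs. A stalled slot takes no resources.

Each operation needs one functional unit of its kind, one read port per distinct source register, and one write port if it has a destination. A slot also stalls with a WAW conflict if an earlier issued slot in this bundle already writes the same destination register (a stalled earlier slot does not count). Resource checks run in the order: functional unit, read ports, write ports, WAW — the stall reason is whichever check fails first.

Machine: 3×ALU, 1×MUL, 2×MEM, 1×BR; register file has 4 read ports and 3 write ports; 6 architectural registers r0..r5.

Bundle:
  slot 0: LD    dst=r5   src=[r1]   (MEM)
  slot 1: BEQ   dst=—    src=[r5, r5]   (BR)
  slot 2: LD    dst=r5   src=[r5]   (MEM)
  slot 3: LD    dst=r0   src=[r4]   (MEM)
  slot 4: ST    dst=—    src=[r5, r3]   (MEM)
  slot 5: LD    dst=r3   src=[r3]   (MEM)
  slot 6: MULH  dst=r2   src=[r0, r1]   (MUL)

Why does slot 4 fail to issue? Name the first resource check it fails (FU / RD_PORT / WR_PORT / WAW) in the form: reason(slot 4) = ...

[0] MEM needs rd=1 wr=1: ok; after: ALU=3 MUL=1 MEM=1 BR=1, R=3, W=2
[1] BR needs rd=1 wr=0: ok; after: ALU=3 MUL=1 MEM=1 BR=0, R=2, W=2
[2] MEM needs rd=1 wr=1: WAW; after: ALU=3 MUL=1 MEM=1 BR=0, R=2, W=2
[3] MEM needs rd=1 wr=1: ok; after: ALU=3 MUL=1 MEM=0 BR=0, R=1, W=1
[4] MEM needs rd=2 wr=0: FU; after: ALU=3 MUL=1 MEM=0 BR=0, R=1, W=1
[5] MEM needs rd=1 wr=1: FU; after: ALU=3 MUL=1 MEM=0 BR=0, R=1, W=1
[6] MUL needs rd=2 wr=1: RD_PORT; after: ALU=3 MUL=1 MEM=0 BR=0, R=1, W=1

reason(slot 4) = FU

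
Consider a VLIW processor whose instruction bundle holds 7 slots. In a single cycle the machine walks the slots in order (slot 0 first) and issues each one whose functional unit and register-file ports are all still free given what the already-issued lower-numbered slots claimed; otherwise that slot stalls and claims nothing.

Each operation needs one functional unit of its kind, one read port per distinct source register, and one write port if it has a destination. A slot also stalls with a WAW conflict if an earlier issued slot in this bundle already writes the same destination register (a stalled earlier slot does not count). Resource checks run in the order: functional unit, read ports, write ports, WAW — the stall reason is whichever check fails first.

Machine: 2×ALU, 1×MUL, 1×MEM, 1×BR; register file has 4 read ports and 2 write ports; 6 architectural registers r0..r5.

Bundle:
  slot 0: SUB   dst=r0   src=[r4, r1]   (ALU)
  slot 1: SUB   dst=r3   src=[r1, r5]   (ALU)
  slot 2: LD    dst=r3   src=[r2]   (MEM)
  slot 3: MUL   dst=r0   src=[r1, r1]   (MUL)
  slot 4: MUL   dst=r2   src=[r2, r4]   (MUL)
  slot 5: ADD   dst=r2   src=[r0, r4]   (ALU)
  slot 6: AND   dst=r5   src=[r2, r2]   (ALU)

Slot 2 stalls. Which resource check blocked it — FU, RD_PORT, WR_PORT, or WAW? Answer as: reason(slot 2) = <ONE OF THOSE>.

(0) want 1×ALU +2rd +1wr — yes → AL1|MU1|ME1|BR1|rd2|wr1
(1) want 1×ALU +2rd +1wr — yes → AL0|MU1|ME1|BR1|rd0|wr0
(2) want 1×MEM +1rd +1wr — RD_PORT → AL0|MU1|ME1|BR1|rd0|wr0
(3) want 1×MUL +1rd +1wr — RD_PORT → AL0|MU1|ME1|BR1|rd0|wr0
(4) want 1×MUL +2rd +1wr — RD_PORT → AL0|MU1|ME1|BR1|rd0|wr0
(5) want 1×ALU +2rd +1wr — FU → AL0|MU1|ME1|BR1|rd0|wr0
(6) want 1×ALU +1rd +1wr — FU → AL0|MU1|ME1|BR1|rd0|wr0

reason(slot 2) = RD_PORT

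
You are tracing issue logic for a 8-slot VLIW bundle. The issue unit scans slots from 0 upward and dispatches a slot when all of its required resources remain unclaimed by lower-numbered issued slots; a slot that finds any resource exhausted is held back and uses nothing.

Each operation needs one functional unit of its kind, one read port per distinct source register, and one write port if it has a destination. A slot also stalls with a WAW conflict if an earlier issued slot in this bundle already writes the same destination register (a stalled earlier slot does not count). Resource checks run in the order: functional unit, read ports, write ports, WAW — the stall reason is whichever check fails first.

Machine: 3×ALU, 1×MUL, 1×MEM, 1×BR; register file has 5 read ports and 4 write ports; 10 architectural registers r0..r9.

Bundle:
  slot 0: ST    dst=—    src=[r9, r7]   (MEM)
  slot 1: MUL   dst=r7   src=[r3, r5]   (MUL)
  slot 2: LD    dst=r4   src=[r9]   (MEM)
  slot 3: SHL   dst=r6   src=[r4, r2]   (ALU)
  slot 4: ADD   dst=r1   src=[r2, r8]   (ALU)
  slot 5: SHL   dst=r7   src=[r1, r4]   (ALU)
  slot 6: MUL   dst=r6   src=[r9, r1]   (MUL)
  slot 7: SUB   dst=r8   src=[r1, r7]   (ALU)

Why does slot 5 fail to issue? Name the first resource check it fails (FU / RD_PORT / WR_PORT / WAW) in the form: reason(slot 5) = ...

reason(slot 5) = RD_PORT

slot 0 (MEM): ISSUE — free A3,Mu1,Ld0,B1 rp3 wp4
slot 1 (MUL): ISSUE — free A3,Mu0,Ld0,B1 rp1 wp3
slot 2 (MEM): stall FU — free A3,Mu0,Ld0,B1 rp1 wp3
slot 3 (ALU): stall RD_PORT — free A3,Mu0,Ld0,B1 rp1 wp3
slot 4 (ALU): stall RD_PORT — free A3,Mu0,Ld0,B1 rp1 wp3
slot 5 (ALU): stall RD_PORT — free A3,Mu0,Ld0,B1 rp1 wp3
slot 6 (MUL): stall FU — free A3,Mu0,Ld0,B1 rp1 wp3
slot 7 (ALU): stall RD_PORT — free A3,Mu0,Ld0,B1 rp1 wp3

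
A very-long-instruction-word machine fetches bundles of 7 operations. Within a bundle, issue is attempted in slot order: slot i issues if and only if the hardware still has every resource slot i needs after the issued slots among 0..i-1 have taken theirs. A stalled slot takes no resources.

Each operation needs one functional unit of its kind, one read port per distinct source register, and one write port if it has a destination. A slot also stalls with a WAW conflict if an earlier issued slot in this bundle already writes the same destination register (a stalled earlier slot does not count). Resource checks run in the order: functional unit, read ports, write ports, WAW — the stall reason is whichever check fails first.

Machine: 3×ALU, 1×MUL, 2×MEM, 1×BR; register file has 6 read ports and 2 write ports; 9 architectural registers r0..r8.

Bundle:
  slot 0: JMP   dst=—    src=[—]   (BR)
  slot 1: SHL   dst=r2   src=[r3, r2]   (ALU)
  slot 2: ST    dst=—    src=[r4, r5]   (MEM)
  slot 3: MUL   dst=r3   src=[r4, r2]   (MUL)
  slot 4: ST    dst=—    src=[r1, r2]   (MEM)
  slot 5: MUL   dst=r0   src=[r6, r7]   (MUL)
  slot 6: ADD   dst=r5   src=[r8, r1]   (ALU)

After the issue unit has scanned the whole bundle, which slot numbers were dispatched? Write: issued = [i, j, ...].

issued = [0, 1, 2, 3]

[0] BR needs rd=0 wr=0: ok; after: ALU=3 MUL=1 MEM=2 BR=0, R=6, W=2
[1] ALU needs rd=2 wr=1: ok; after: ALU=2 MUL=1 MEM=2 BR=0, R=4, W=1
[2] MEM needs rd=2 wr=0: ok; after: ALU=2 MUL=1 MEM=1 BR=0, R=2, W=1
[3] MUL needs rd=2 wr=1: ok; after: ALU=2 MUL=0 MEM=1 BR=0, R=0, W=0
[4] MEM needs rd=2 wr=0: RD_PORT; after: ALU=2 MUL=0 MEM=1 BR=0, R=0, W=0
[5] MUL needs rd=2 wr=1: FU; after: ALU=2 MUL=0 MEM=1 BR=0, R=0, W=0
[6] ALU needs rd=2 wr=1: RD_PORT; after: ALU=2 MUL=0 MEM=1 BR=0, R=0, W=0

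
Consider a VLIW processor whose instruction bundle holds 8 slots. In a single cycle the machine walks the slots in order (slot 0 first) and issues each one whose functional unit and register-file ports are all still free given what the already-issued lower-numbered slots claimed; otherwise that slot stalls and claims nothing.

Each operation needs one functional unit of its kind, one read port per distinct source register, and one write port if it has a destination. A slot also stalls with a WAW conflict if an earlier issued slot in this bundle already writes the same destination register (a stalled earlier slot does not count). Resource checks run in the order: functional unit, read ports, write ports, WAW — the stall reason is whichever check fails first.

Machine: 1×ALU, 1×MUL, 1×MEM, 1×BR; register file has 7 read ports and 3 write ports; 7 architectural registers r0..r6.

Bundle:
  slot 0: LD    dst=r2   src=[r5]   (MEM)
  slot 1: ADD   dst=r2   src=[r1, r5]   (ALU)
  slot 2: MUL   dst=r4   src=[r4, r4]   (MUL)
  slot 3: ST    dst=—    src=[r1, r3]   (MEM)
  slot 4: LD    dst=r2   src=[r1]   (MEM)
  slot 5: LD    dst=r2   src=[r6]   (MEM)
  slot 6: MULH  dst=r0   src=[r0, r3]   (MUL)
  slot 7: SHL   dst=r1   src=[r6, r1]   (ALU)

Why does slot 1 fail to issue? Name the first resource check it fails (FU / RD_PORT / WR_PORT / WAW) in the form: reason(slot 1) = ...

(0) want 1×MEM +1rd +1wr — yes → AL1|MU1|ME0|BR1|rd6|wr2
(1) want 1×ALU +2rd +1wr — WAW → AL1|MU1|ME0|BR1|rd6|wr2
(2) want 1×MUL +1rd +1wr — yes → AL1|MU0|ME0|BR1|rd5|wr1
(3) want 1×MEM +2rd +0wr — FU → AL1|MU0|ME0|BR1|rd5|wr1
(4) want 1×MEM +1rd +1wr — FU → AL1|MU0|ME0|BR1|rd5|wr1
(5) want 1×MEM +1rd +1wr — FU → AL1|MU0|ME0|BR1|rd5|wr1
(6) want 1×MUL +2rd +1wr — FU → AL1|MU0|ME0|BR1|rd5|wr1
(7) want 1×ALU +2rd +1wr — yes → AL0|MU0|ME0|BR1|rd3|wr0

reason(slot 1) = WAW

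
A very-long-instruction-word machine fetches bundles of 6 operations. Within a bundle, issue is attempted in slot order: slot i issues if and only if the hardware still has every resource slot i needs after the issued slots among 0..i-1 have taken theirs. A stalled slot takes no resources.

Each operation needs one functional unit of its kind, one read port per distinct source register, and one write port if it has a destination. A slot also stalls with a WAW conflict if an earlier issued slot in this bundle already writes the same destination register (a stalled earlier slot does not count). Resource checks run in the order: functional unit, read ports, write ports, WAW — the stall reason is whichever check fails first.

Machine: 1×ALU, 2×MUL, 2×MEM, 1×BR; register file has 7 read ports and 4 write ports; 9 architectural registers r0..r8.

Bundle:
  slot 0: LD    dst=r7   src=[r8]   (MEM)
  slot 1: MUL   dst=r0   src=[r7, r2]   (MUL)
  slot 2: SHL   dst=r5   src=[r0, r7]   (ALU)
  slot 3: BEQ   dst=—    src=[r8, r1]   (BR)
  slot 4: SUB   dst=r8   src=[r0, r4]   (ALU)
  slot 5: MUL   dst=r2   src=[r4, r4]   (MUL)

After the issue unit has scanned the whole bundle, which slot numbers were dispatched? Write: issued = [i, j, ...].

slot 0 (MEM): ISSUE — free A1,Mu2,Ld1,B1 rp6 wp3
slot 1 (MUL): ISSUE — free A1,Mu1,Ld1,B1 rp4 wp2
slot 2 (ALU): ISSUE — free A0,Mu1,Ld1,B1 rp2 wp1
slot 3 (BR): ISSUE — free A0,Mu1,Ld1,B0 rp0 wp1
slot 4 (ALU): stall FU — free A0,Mu1,Ld1,B0 rp0 wp1
slot 5 (MUL): stall RD_PORT — free A0,Mu1,Ld1,B0 rp0 wp1

issued = [0, 1, 2, 3]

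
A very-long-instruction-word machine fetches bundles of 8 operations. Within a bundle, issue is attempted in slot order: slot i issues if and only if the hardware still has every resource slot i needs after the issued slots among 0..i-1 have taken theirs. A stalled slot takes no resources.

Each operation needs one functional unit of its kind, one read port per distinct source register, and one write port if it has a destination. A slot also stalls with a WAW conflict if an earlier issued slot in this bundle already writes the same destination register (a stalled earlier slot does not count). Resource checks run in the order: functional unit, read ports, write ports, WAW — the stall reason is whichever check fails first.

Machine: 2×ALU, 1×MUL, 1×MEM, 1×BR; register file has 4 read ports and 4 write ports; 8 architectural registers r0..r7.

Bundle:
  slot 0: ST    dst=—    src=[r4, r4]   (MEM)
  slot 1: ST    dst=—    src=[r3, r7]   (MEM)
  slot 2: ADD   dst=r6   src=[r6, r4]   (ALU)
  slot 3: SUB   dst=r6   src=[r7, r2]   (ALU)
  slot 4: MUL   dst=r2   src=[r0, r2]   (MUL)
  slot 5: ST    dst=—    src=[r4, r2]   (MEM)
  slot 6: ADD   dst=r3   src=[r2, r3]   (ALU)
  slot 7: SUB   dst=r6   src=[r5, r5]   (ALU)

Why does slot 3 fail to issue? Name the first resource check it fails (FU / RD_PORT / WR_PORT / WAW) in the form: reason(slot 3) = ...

reason(slot 3) = RD_PORT

slot 0 (MEM): ISSUE — free A2,Mu1,Ld0,B1 rp3 wp4
slot 1 (MEM): stall FU — free A2,Mu1,Ld0,B1 rp3 wp4
slot 2 (ALU): ISSUE — free A1,Mu1,Ld0,B1 rp1 wp3
slot 3 (ALU): stall RD_PORT — free A1,Mu1,Ld0,B1 rp1 wp3
slot 4 (MUL): stall RD_PORT — free A1,Mu1,Ld0,B1 rp1 wp3
slot 5 (MEM): stall FU — free A1,Mu1,Ld0,B1 rp1 wp3
slot 6 (ALU): stall RD_PORT — free A1,Mu1,Ld0,B1 rp1 wp3
slot 7 (ALU): stall WAW — free A1,Mu1,Ld0,B1 rp1 wp3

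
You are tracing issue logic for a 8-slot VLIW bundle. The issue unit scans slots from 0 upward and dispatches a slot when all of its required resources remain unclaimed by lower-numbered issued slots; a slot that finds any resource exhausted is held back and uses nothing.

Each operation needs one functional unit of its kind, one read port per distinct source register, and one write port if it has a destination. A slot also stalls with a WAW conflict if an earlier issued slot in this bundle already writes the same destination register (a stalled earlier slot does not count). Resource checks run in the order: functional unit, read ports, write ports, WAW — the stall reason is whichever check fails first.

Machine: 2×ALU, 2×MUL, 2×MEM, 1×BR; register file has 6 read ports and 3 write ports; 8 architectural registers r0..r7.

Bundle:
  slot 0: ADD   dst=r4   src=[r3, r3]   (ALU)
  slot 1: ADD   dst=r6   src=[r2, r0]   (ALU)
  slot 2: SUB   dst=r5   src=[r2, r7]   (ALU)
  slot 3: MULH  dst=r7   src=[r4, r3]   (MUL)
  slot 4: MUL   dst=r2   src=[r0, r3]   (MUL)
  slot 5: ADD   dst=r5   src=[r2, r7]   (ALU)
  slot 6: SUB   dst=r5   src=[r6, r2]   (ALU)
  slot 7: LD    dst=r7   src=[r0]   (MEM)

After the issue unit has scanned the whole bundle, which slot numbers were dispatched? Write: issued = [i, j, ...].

issued = [0, 1, 3]

#0 ALU src=r3,r3 dispatched  <A:1 Mu:2 Ld:2 B:1 rd:5 wr:2>
#1 ALU src=r2,r0 dispatched  <A:0 Mu:2 Ld:2 B:1 rd:3 wr:1>
#2 ALU src=r2,r7 held:FU  <A:0 Mu:2 Ld:2 B:1 rd:3 wr:1>
#3 MUL src=r4,r3 dispatched  <A:0 Mu:1 Ld:2 B:1 rd:1 wr:0>
#4 MUL src=r0,r3 held:RD_PORT  <A:0 Mu:1 Ld:2 B:1 rd:1 wr:0>
#5 ALU src=r2,r7 held:FU  <A:0 Mu:1 Ld:2 B:1 rd:1 wr:0>
#6 ALU src=r6,r2 held:FU  <A:0 Mu:1 Ld:2 B:1 rd:1 wr:0>
#7 MEM src=r0 held:WR_PORT  <A:0 Mu:1 Ld:2 B:1 rd:1 wr:0>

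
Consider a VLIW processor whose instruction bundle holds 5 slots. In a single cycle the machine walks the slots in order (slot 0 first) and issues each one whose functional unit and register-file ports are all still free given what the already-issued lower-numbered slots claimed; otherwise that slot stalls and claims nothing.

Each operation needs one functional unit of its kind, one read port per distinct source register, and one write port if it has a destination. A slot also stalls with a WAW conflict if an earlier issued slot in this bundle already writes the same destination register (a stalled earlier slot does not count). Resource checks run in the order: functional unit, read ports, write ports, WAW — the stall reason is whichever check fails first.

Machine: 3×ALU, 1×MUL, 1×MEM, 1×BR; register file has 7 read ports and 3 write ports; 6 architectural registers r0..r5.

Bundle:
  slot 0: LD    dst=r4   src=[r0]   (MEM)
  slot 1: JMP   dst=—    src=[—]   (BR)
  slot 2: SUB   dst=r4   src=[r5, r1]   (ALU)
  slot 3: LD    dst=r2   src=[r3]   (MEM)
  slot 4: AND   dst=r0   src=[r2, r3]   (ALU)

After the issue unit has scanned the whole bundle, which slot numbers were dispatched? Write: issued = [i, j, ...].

issued = [0, 1, 4]

slot 0 (MEM): ISSUE — free A3,Mu1,Ld0,B1 rp6 wp2
slot 1 (BR): ISSUE — free A3,Mu1,Ld0,B0 rp6 wp2
slot 2 (ALU): stall WAW — free A3,Mu1,Ld0,B0 rp6 wp2
slot 3 (MEM): stall FU — free A3,Mu1,Ld0,B0 rp6 wp2
slot 4 (ALU): ISSUE — free A2,Mu1,Ld0,B0 rp4 wp1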